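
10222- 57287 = - 47065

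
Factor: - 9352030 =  - 2^1*5^1*23^1*73^1*557^1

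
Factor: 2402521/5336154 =2^( - 1)*3^( - 2) * 11^1*31^( - 1 ) * 37^1*73^( - 1)*131^( - 1 )*5903^1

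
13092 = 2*6546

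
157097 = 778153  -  621056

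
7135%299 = 258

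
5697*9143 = 52087671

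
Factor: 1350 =2^1 * 3^3*5^2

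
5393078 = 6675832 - 1282754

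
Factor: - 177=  - 3^1*59^1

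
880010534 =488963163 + 391047371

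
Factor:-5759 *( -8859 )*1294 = 66018561414 =2^1 * 3^1* 13^1*443^1 * 647^1*2953^1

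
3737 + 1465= 5202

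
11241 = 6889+4352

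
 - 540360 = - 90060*6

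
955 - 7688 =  - 6733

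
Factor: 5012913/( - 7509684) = - 2^( - 2)*7^( - 1 )*13^(-2)*23^ ( - 2 ) * 1670971^1=- 1670971/2503228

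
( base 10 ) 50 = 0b110010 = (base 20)2A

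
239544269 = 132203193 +107341076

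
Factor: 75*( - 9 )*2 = -1350 = - 2^1 * 3^3*5^2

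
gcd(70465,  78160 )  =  5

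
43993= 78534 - 34541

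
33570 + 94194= 127764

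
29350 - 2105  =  27245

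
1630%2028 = 1630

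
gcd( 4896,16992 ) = 288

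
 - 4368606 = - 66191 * 66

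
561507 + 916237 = 1477744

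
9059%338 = 271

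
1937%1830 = 107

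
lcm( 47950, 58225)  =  815150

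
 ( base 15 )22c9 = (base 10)7389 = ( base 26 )ao5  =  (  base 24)cjl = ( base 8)16335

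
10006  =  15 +9991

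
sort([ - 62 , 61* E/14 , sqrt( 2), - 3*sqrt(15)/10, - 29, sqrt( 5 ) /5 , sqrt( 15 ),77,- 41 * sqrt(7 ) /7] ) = [ - 62, - 29, - 41*sqrt( 7)/7,-3*sqrt( 15) /10, sqrt( 5)/5,  sqrt( 2 ), sqrt( 15 ),61*E/14,  77]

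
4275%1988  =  299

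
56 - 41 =15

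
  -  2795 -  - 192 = - 2603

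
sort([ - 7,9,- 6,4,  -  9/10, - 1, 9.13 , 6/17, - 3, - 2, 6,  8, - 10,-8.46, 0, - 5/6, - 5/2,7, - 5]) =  [ - 10, - 8.46, - 7, - 6,  -  5, - 3, - 5/2 , - 2, - 1, - 9/10, - 5/6, 0,6/17, 4, 6, 7, 8, 9 , 9.13]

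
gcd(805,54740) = 805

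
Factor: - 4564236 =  - 2^2*3^1 * 311^1*1223^1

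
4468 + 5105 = 9573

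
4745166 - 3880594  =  864572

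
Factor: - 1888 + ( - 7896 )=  - 2^3*1223^1 = -9784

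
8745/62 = 8745/62=141.05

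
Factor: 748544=2^10*17^1*43^1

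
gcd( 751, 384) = 1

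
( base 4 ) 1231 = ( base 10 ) 109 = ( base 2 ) 1101101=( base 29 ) 3M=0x6d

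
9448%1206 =1006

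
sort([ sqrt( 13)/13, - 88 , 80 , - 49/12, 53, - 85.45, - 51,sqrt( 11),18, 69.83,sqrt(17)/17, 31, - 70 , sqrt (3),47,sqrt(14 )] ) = [ - 88,  -  85.45, - 70,-51, - 49/12,sqrt( 17)/17 , sqrt(13)/13, sqrt( 3 ),  sqrt (11 ),  sqrt( 14), 18, 31, 47,  53, 69.83, 80]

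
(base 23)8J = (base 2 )11001011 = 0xCB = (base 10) 203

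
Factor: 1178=2^1*19^1*31^1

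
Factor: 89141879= 89141879^1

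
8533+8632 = 17165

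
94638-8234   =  86404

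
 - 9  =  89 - 98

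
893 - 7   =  886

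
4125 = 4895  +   - 770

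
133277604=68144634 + 65132970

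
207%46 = 23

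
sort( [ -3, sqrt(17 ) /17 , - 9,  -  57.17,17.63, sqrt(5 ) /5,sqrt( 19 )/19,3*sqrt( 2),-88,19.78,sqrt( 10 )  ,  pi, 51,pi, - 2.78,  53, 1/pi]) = [- 88,- 57.17, - 9, - 3, - 2.78, sqrt( 19)/19,  sqrt (17 ) /17 , 1/pi,sqrt( 5 )/5,pi,pi,sqrt( 10),3  *sqrt( 2 ) , 17.63,19.78,51,53]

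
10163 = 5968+4195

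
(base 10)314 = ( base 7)626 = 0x13a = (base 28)B6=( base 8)472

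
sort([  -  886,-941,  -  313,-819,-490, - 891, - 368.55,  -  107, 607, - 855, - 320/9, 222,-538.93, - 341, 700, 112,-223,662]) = [-941, -891, - 886,- 855,-819  , - 538.93,-490,-368.55, - 341, - 313, - 223,-107,-320/9, 112, 222 , 607, 662, 700 ] 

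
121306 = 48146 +73160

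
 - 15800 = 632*( - 25 )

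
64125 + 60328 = 124453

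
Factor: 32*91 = 2^5*7^1 * 13^1  =  2912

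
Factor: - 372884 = -2^2 * 73^1 * 1277^1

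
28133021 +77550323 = 105683344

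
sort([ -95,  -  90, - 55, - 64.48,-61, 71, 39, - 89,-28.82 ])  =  [ - 95,-90,-89,-64.48, - 61,-55, - 28.82,39,71]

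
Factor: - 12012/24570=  - 22/45 =-2^1*3^( -2 )*5^( - 1 )*11^1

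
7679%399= 98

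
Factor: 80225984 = 2^6*97^1*12923^1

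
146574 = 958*153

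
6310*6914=43627340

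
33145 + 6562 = 39707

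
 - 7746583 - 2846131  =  -10592714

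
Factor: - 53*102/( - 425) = 318/25 = 2^1*3^1 * 5^ ( - 2)*53^1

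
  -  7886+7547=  - 339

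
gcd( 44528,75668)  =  4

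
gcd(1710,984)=6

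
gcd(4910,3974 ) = 2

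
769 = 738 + 31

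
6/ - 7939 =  - 6/7939 = - 0.00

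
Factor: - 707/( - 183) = 3^( - 1)*7^1 * 61^( - 1 )*101^1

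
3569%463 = 328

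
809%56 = 25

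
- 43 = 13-56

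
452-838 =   -  386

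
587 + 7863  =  8450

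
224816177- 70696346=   154119831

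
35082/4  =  8770 + 1/2= 8770.50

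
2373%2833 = 2373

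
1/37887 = 1/37887= 0.00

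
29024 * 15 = 435360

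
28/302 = 14/151 = 0.09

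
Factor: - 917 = - 7^1*131^1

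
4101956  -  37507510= - 33405554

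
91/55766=91/55766 = 0.00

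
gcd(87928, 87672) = 8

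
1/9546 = 1/9546 = 0.00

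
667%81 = 19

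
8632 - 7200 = 1432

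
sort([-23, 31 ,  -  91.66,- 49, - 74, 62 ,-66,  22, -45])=[ - 91.66, -74, - 66, - 49,-45, - 23,22,31,62]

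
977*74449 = 72736673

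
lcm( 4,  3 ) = 12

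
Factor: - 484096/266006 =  - 2^7*13^( - 2 ) * 31^1*61^1*787^(  -  1 ) = - 242048/133003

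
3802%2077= 1725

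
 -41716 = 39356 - 81072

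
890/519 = 890/519 = 1.71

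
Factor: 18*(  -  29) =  - 522 =- 2^1*3^2*29^1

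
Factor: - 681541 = -7^3*1987^1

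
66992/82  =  33496/41=816.98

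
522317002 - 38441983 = 483875019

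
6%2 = 0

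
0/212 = 0 = 0.00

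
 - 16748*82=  - 1373336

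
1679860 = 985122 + 694738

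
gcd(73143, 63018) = 81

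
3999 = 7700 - 3701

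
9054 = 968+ 8086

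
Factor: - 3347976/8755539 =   -  1115992/2918513=- 2^3*13^( - 1)*199^1* 701^1*224501^ ( - 1)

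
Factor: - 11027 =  - 11027^1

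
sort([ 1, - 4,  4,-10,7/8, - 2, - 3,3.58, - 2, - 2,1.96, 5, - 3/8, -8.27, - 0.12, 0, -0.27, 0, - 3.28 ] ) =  [ - 10, - 8.27, - 4, - 3.28, - 3,-2 , - 2,- 2, - 3/8, - 0.27, - 0.12,0,0,7/8,1,  1.96,3.58, 4,5]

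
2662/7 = 2662/7  =  380.29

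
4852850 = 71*68350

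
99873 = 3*33291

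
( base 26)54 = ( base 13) a4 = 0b10000110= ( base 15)8E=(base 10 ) 134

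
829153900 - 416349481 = 412804419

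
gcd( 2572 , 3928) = 4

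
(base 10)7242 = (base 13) 33b1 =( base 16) 1c4a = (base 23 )DFK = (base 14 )28d4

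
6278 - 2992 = 3286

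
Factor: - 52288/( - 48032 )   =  2^1*43^1*79^( - 1) = 86/79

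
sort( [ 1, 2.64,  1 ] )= [ 1 , 1, 2.64]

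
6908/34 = 3454/17  =  203.18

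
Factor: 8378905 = 5^1*19^1*89^1* 991^1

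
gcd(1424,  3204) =356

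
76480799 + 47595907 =124076706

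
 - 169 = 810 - 979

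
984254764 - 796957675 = 187297089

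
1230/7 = 175+5/7 = 175.71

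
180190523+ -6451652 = 173738871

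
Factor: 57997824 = 2^9*3^1*61^1*619^1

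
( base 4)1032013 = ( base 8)11607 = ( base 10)4999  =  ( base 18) F7D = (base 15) 1734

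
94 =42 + 52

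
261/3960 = 29/440 = 0.07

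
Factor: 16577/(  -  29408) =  - 2^( - 5)*11^2 * 137^1*919^(-1)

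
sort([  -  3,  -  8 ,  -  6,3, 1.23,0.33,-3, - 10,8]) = [ - 10,-8, - 6, - 3  , - 3, 0.33,1.23, 3, 8 ]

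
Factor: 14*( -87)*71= - 2^1*3^1*7^1*29^1*71^1 = - 86478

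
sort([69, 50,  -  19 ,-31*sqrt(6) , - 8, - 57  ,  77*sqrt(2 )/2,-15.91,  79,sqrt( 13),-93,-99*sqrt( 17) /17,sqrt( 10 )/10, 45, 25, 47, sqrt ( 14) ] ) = [-93,-31*sqrt( 6), - 57,-99 * sqrt(17) /17, - 19, - 15.91, - 8, sqrt( 10)/10,sqrt( 13),sqrt(14 ), 25, 45, 47 , 50,77*sqrt( 2 )/2, 69, 79 ]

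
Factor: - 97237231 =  - 7^1*13^1 * 19^1*56239^1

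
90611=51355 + 39256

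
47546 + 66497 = 114043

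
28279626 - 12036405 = 16243221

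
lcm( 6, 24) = 24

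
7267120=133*54640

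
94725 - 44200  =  50525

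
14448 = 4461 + 9987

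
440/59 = 440/59 = 7.46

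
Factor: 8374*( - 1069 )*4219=-2^1*53^1*79^1*1069^1*4219^1 = - 37767669514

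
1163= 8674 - 7511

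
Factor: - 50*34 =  - 1700 = - 2^2*5^2 * 17^1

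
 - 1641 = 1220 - 2861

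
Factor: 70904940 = 2^2*3^1*5^1*181^1*6529^1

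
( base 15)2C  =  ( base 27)1f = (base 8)52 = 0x2A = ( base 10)42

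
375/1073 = 375/1073 = 0.35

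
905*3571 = 3231755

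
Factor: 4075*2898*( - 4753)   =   -2^1*3^2*5^2 * 7^3*23^1 * 97^1*163^1 = - 56129840550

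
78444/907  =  86  +  442/907 = 86.49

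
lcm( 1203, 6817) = 20451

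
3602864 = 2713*1328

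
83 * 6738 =559254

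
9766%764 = 598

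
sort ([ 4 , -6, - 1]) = [-6 , - 1, 4]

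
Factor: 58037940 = 2^2*3^2 *5^1*322433^1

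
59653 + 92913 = 152566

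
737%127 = 102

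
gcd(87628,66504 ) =4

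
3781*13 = 49153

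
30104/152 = 198 + 1/19 = 198.05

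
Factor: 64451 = 64451^1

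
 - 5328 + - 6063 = - 11391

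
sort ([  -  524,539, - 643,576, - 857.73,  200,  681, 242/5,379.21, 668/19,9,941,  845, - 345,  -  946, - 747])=[ - 946, -857.73 ,-747,- 643, - 524, - 345,9, 668/19, 242/5,200,  379.21,539,576, 681,845,941]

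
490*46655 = 22860950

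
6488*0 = 0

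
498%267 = 231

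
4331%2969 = 1362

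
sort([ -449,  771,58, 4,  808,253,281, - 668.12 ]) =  [-668.12  ,-449,  4,58,253, 281,  771,808]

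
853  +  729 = 1582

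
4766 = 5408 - 642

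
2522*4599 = 11598678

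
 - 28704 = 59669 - 88373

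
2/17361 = 2/17361= 0.00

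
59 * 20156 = 1189204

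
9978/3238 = 3+132/1619 = 3.08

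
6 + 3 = 9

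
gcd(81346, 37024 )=178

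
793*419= 332267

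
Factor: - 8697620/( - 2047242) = 4348810/1023621 = 2^1 * 3^(-1)*5^1*17^( - 1)*20071^( - 1)*434881^1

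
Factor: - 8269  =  -8269^1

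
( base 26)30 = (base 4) 1032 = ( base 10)78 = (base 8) 116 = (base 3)2220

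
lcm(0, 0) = 0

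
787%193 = 15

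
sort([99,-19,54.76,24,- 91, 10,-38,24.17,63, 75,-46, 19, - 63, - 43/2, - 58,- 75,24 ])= [ - 91,-75, - 63, - 58, - 46,-38, - 43/2,-19,  10, 19,24, 24, 24.17,54.76, 63 , 75,99 ] 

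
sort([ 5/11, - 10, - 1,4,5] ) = [-10, - 1, 5/11, 4,5]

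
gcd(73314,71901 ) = 9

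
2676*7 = 18732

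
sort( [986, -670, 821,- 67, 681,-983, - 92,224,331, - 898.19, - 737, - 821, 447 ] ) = [  -  983, -898.19,- 821 , - 737, - 670, - 92 ,- 67, 224, 331,447,681,821,986]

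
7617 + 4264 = 11881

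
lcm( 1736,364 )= 22568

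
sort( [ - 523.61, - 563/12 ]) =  [ - 523.61,-563/12 ] 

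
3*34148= 102444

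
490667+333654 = 824321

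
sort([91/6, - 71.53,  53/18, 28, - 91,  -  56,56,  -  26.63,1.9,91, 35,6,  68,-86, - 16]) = [ - 91, -86,  -  71.53, - 56,-26.63,-16,1.9,53/18,6 , 91/6,  28, 35 , 56,68, 91]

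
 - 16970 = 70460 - 87430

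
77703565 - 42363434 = 35340131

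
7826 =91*86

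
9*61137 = 550233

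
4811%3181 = 1630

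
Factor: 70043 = 89^1 * 787^1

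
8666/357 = 1238/51 = 24.27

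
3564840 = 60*59414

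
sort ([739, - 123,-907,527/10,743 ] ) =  [ - 907, - 123 , 527/10,739,743]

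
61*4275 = 260775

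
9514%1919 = 1838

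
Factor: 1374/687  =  2^1  =  2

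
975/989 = 975/989 =0.99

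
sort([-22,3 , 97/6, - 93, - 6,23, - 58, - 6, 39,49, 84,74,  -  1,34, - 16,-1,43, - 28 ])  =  [ - 93, - 58, - 28 , - 22, - 16,-6,-6, - 1,  -  1, 3, 97/6, 23,34, 39,43,49,74,84] 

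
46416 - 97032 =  - 50616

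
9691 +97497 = 107188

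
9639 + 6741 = 16380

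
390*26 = 10140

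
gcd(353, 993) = 1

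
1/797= 1/797 = 0.00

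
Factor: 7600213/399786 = 2^( - 1)*3^ (-1 )*23^ (-1)*157^1*2897^ (  -  1)*48409^1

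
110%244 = 110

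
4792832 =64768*74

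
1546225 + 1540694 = 3086919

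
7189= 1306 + 5883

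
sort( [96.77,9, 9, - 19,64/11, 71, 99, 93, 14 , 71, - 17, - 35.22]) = [-35.22, - 19 , - 17, 64/11, 9, 9,14 , 71,71,93, 96.77,99 ]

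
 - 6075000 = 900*( - 6750 ) 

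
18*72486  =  1304748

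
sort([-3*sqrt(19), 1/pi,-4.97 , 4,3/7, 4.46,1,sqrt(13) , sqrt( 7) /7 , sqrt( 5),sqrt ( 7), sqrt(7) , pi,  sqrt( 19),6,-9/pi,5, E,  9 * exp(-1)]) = [ - 3*sqrt(19),  -  4.97, - 9/pi,1/pi,sqrt( 7 )/7, 3/7 , 1,sqrt( 5) , sqrt(7),sqrt( 7 ),E,pi,9 * exp( - 1), sqrt( 13), 4,sqrt(19), 4.46,5, 6 ]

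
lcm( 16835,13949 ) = 488215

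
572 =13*44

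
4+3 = 7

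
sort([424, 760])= [424, 760 ] 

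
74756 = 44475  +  30281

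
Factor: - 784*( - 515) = 2^4*5^1 * 7^2*103^1 =403760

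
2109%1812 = 297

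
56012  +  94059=150071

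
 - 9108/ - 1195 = 9108/1195 = 7.62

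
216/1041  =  72/347 = 0.21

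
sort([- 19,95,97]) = [  -  19, 95,97]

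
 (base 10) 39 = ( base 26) 1D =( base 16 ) 27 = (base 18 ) 23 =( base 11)36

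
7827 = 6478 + 1349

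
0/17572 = 0 = 0.00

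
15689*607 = 9523223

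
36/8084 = 9/2021 = 0.00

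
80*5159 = 412720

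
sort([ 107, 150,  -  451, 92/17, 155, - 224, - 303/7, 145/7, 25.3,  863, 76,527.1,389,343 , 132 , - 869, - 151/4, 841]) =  [ - 869, - 451, - 224,-303/7, - 151/4, 92/17,  145/7,25.3, 76, 107,132, 150, 155, 343 , 389,  527.1,  841  ,  863 ] 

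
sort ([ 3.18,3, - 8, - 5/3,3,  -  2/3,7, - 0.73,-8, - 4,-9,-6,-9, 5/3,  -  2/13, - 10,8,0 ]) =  [ - 10, - 9, - 9, - 8, - 8, - 6, - 4, - 5/3, -0.73, - 2/3, - 2/13, 0,5/3,3,3,3.18,7, 8 ]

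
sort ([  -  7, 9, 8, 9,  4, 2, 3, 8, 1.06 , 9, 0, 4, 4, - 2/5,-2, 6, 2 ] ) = [ - 7, - 2, - 2/5, 0,1.06, 2,2, 3,4, 4, 4, 6,8, 8,  9, 9, 9]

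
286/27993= 286/27993 =0.01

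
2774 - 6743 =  - 3969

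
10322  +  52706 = 63028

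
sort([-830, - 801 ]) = [-830, - 801]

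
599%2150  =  599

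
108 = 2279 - 2171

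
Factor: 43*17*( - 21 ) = - 3^1*7^1*17^1*43^1 = - 15351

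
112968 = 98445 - -14523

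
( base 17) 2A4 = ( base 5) 11002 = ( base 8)1360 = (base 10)752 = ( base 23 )19g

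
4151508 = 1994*2082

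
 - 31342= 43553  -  74895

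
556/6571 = 556/6571 = 0.08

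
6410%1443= 638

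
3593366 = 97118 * 37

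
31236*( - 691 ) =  - 21584076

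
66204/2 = 33102 = 33102.00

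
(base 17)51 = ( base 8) 126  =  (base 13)68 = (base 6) 222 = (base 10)86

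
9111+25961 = 35072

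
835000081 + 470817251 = 1305817332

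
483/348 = 1 + 45/116 = 1.39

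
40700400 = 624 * 65225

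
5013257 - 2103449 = 2909808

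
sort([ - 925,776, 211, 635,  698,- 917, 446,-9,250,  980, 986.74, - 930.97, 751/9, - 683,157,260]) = [ - 930.97,-925, - 917,-683, - 9, 751/9, 157, 211,250,260, 446,635,  698, 776, 980 , 986.74]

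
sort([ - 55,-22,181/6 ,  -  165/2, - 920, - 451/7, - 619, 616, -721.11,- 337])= [ - 920, - 721.11,-619, - 337, -165/2, - 451/7,-55, - 22, 181/6, 616]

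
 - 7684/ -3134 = 3842/1567 =2.45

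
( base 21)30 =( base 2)111111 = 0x3F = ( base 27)29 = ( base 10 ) 63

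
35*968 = 33880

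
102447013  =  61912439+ 40534574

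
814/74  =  11= 11.00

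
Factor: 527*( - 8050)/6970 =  - 24955/41 = - 5^1 * 7^1*23^1*31^1*41^( - 1)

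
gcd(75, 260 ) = 5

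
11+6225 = 6236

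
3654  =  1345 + 2309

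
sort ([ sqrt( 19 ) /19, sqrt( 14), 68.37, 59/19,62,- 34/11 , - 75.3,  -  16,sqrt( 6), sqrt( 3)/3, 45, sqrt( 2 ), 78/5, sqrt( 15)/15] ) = [  -  75.3, - 16, - 34/11 , sqrt( 19)/19, sqrt( 15)/15, sqrt( 3)/3, sqrt( 2 )  ,  sqrt(6),59/19, sqrt( 14), 78/5, 45, 62, 68.37]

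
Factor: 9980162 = 2^1*239^1*20879^1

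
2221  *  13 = 28873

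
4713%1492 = 237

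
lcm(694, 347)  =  694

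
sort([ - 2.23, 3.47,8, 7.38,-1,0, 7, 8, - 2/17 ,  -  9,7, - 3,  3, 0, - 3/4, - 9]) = [ - 9, - 9, - 3, - 2.23,-1, - 3/4,-2/17, 0,0,3, 3.47, 7,7, 7.38,8,8 ] 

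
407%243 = 164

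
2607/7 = 2607/7 = 372.43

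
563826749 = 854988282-291161533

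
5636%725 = 561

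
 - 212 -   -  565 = 353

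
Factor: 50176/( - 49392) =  - 2^6 * 3^( - 2 )*7^( - 1 )=- 64/63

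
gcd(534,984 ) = 6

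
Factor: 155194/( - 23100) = -77597/11550 = - 2^ (- 1)*3^( - 1 )*5^ ( - 2)*7^( - 1)*11^ ( - 1)*13^1*47^1 * 127^1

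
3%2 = 1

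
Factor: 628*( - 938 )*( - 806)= 2^4*7^1*13^1*31^1* 67^1*157^1=474785584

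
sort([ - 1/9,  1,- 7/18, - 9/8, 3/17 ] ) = [ - 9/8, - 7/18, - 1/9, 3/17, 1]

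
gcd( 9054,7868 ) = 2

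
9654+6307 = 15961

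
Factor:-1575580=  - 2^2*5^1*78779^1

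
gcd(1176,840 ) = 168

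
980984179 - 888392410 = 92591769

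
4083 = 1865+2218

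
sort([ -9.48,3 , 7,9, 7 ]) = [ -9.48, 3,7,7,  9 ] 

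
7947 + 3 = 7950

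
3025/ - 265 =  - 605/53 = - 11.42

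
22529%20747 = 1782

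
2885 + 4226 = 7111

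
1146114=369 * 3106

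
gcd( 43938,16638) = 6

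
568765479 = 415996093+152769386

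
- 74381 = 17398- 91779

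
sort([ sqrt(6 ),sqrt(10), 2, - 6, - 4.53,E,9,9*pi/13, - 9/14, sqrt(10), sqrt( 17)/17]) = [ - 6, - 4.53,-9/14 , sqrt(17)/17,2,9*  pi/13,sqrt( 6),  E,sqrt(10 ), sqrt( 10 ), 9 ] 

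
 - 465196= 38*( -12242)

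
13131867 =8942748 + 4189119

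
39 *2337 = 91143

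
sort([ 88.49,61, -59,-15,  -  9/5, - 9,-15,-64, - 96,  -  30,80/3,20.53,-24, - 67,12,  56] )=[ - 96, - 67,  -  64, - 59,  -  30, - 24 ,-15 ,-15, - 9, - 9/5,12,20.53,80/3,56,61,88.49]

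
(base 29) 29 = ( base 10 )67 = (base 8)103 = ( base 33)21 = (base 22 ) 31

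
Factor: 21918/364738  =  3^1*11^( - 1 )*13^1*59^(- 1)  =  39/649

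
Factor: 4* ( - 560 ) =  - 2^6*5^1*7^1 =- 2240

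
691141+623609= 1314750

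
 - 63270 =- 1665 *38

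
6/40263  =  2/13421 = 0.00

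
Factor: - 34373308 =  - 2^2 *97^1 * 88591^1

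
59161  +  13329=72490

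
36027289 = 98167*367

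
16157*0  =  0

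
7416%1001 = 409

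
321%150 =21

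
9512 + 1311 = 10823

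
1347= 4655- 3308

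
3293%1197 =899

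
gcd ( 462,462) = 462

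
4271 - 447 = 3824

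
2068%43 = 4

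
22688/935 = 24 + 248/935  =  24.27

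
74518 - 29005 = 45513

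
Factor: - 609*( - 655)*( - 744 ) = - 2^3*3^2*5^1 * 7^1*29^1*31^1*131^1 = - 296777880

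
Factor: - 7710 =- 2^1*3^1*5^1*257^1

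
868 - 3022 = - 2154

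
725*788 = 571300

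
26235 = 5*5247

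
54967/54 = 54967/54 = 1017.91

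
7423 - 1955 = 5468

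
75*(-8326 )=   -  624450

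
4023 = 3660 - -363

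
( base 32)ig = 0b1001010000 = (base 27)lp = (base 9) 727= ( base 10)592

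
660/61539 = 220/20513 = 0.01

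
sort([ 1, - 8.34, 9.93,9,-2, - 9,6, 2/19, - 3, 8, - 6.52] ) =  [  -  9, - 8.34, - 6.52, - 3,  -  2, 2/19, 1,6, 8, 9,9.93]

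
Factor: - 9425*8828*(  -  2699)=224567326100 = 2^2*5^2* 13^1 * 29^1* 2207^1*2699^1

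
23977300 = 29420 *815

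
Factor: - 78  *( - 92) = 2^3*3^1*13^1 *23^1 = 7176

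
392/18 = 21  +  7/9=21.78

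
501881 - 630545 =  - 128664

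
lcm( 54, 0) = 0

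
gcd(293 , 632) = 1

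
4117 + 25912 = 30029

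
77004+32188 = 109192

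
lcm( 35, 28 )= 140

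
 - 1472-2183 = - 3655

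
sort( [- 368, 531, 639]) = [ - 368,531 , 639]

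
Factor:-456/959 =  - 2^3 * 3^1*7^( - 1 )*19^1 * 137^( - 1)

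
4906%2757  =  2149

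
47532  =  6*7922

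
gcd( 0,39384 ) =39384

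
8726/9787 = 8726/9787 = 0.89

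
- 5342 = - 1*5342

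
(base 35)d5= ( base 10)460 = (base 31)EQ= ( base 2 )111001100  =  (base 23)K0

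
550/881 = 550/881  =  0.62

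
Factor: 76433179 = 179^1*427001^1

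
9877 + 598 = 10475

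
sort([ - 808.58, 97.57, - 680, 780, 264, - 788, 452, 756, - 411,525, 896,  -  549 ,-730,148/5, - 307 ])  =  [-808.58,  -  788,-730 ,- 680, - 549, - 411, - 307, 148/5, 97.57,  264,452, 525, 756, 780,896]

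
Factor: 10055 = 5^1*2011^1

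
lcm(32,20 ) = 160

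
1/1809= 1/1809= 0.00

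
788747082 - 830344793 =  - 41597711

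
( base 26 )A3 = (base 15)128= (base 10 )263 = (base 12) 19B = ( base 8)407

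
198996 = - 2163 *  (-92)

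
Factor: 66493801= 11^1 * 6044891^1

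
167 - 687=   -  520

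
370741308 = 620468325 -249727017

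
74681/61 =1224 + 17/61  =  1224.28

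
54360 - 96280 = -41920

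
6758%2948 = 862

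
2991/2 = 1495 + 1/2= 1495.50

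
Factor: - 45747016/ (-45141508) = 11436754/11285377 = 2^1*7^1 * 557^( - 1) *20261^(-1)*816911^1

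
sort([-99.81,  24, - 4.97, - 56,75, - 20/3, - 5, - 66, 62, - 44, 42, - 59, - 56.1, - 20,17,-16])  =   [ - 99.81, - 66, - 59, - 56.1 ,-56,-44, - 20, - 16, - 20/3, - 5,-4.97 , 17,24,42,  62 , 75] 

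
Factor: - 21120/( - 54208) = 2^1  *  3^1*5^1*7^(  -  1)*11^( - 1) = 30/77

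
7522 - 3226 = 4296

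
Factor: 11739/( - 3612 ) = -2^( - 2 ) * 13^1 = - 13/4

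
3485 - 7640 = -4155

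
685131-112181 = 572950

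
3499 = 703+2796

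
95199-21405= 73794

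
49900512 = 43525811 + 6374701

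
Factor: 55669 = 179^1*311^1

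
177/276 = 59/92 = 0.64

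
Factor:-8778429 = -3^3*11^2*2687^1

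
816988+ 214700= 1031688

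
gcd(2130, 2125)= 5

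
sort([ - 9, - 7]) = [ - 9 , - 7] 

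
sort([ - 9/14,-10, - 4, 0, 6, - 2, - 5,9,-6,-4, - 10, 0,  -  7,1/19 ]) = [ - 10, - 10, - 7 , - 6, - 5,-4 ,-4, - 2, - 9/14, 0, 0,1/19, 6, 9]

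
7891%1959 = 55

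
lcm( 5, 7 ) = 35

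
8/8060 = 2/2015 = 0.00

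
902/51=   17 +35/51 =17.69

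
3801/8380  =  3801/8380 = 0.45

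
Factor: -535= - 5^1*107^1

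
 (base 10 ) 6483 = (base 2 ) 1100101010011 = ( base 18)1203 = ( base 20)g43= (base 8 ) 14523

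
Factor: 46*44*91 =2^3*7^1 * 11^1*13^1 * 23^1  =  184184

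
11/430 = 11/430 = 0.03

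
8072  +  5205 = 13277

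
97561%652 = 413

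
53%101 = 53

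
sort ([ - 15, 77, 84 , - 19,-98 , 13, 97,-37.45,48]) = [ - 98,-37.45,-19, - 15  ,  13, 48,77,  84,97] 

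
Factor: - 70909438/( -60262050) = 35454719/30131025 = 3^(-1) * 5^( - 2 )* 241^( - 1)*1667^(-1 )*35454719^1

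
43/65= 43/65 = 0.66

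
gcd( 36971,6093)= 1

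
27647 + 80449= 108096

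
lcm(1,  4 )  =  4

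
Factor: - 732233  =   - 732233^1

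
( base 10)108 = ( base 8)154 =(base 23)4g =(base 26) 44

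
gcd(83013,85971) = 3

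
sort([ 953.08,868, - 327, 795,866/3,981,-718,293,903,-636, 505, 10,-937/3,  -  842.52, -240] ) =[-842.52, - 718, - 636, - 327,- 937/3, - 240, 10, 866/3, 293,505, 795, 868, 903, 953.08, 981 ] 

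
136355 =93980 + 42375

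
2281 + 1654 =3935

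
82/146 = 41/73  =  0.56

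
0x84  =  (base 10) 132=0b10000100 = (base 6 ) 340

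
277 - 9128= -8851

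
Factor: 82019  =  7^1 * 11717^1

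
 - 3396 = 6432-9828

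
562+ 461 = 1023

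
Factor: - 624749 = - 23^2*1181^1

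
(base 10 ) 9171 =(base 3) 110120200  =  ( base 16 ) 23D3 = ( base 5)243141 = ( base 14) 34B1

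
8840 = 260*34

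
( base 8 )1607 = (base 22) 1j1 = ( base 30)103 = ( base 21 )210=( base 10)903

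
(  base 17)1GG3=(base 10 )9812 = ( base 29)bja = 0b10011001010100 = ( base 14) 380C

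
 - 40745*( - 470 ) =19150150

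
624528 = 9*69392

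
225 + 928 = 1153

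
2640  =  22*120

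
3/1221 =1/407 = 0.00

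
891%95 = 36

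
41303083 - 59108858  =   - 17805775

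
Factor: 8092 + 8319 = 16411 = 16411^1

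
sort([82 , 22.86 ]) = [22.86,82]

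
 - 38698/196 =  - 198 + 55/98=- 197.44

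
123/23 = 5+8/23 = 5.35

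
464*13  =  6032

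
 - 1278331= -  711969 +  - 566362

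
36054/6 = 6009=6009.00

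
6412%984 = 508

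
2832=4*708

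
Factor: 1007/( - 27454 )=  - 19/518   =  - 2^( - 1)*7^( - 1)*19^1*37^(-1 ) 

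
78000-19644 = 58356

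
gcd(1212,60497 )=1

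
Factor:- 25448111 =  - 13^1*1957547^1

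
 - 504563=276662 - 781225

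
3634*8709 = 31648506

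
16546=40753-24207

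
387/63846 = 43/7094 = 0.01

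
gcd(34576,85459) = 1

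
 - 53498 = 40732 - 94230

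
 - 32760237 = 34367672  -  67127909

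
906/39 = 23 + 3/13=23.23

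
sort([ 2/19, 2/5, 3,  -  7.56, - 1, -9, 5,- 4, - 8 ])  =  [ - 9, - 8, - 7.56, - 4, - 1,2/19,  2/5, 3, 5 ]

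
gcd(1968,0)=1968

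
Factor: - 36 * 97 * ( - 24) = 83808 = 2^5*3^3 * 97^1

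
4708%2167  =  374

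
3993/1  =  3993   =  3993.00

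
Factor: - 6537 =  - 3^1*2179^1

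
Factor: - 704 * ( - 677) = 2^6*  11^1 * 677^1 = 476608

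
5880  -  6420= - 540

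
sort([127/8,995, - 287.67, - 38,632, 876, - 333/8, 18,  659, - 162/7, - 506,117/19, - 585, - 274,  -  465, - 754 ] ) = [ - 754, - 585, - 506, - 465, - 287.67, - 274, - 333/8, - 38, - 162/7, 117/19 , 127/8, 18,632, 659, 876, 995 ] 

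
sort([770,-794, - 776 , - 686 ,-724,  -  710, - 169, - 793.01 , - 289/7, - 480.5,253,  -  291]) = [ - 794, - 793.01, - 776, - 724, - 710, - 686,-480.5, - 291,-169  , - 289/7,253,770 ] 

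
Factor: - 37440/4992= - 15/2 = - 2^( - 1 )*3^1*5^1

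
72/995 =72/995=0.07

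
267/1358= 267/1358 = 0.20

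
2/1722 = 1/861 = 0.00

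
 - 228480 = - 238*960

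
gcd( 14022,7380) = 738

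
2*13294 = 26588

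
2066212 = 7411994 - 5345782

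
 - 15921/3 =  - 5307 = - 5307.00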